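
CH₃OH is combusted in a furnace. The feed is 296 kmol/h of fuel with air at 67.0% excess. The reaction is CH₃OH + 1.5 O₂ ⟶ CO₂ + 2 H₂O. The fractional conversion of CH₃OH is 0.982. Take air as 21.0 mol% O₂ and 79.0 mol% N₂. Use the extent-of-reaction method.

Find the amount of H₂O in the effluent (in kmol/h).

Stoichiometric O₂ = 1.5 × 296 = 444 kmol/h; O₂ fed = 444 × 1.670 = 741.5 kmol/h.
N₂ fed = 741.5 × 79/21 = 2789 kmol/h.
Fuel reacted = 0.982 × 296 → ξ = 290.7 kmol/h.
Outlet (n = n₀ + ν ξ):
  CH₃OH: 296 − 1(290.7) = 5.328
  O₂: 741.5 − 1.5(290.7) = 305.5
  N₂: 2789 (inert)
  CO₂: 0 + 1(290.7) = 290.7
  H₂O: 0 + 2(290.7) = 581.3

581 kmol/h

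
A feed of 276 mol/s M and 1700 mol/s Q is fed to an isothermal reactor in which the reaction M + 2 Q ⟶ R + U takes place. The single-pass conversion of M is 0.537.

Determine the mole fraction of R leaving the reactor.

M reacted = 0.537 × 276 = 148.2 mol/s; ν_M = −1, so ξ = 148.2/1 = 148.2 mol/s.
Outlet amounts (n = n₀ + ν ξ):
  M: 276 − 1(148.2) = 127.8
  Q: 1700 − 2(148.2) = 1404
  R: 0 + 1(148.2) = 148.2
  U: 0 + 1(148.2) = 148.2
Total out = 1828 mol/s; y_R = 148.2 / 1828 = 0.08109.

0.0811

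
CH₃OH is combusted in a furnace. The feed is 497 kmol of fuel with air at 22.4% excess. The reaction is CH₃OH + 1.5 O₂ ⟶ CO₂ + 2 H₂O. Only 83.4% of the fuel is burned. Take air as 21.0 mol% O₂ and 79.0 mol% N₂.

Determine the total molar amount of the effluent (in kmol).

Stoichiometric O₂ = 1.5 × 497 = 745.5 kmol; O₂ fed = 745.5 × 1.224 = 912.5 kmol.
N₂ fed = 912.5 × 79/21 = 3433 kmol.
Fuel reacted = 0.834 × 497 → ξ = 414.5 kmol.
Outlet (n = n₀ + ν ξ):
  CH₃OH: 497 − 1(414.5) = 82.5
  O₂: 912.5 − 1.5(414.5) = 290.7
  N₂: 3433 (inert)
  CO₂: 0 + 1(414.5) = 414.5
  H₂O: 0 + 2(414.5) = 829
Total out = 82.5 + 290.7 + 3433 + 414.5 + 829 = 5049 kmol.

5050 kmol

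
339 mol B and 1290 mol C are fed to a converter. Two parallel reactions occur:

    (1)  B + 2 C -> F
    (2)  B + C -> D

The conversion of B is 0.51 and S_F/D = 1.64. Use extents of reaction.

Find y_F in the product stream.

Conversion of B: B consumed = 0.51 × 339 = 172.9 mol = 1ξ₁ + 1ξ₂.
Selectivity: 1ξ₁ / (1ξ₂) = 1.64 → ξ₁ = 1.64 ξ₂.
Substitute: (1·1.64 + 1) ξ₂ = 172.9 → ξ₂ = 65.49 mol, ξ₁ = 107.4 mol.
Outlet amounts (n = n₀ + Σ ν·ξ):
  B: 339 − 1(107.4) − 1(65.49) = 166.1
  C: 1290 − 2(107.4) − 1(65.49) = 1010
  F: 0 + 1(107.4) = 107.4
  D: 0 + 1(65.49) = 65.49
Total out = 1349 mol; y_F = 107.4 / 1349 = 0.07963.

0.0796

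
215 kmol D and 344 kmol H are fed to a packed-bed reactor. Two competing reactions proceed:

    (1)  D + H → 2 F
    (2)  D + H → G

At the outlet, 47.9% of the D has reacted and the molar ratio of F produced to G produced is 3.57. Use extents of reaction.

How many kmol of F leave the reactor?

132 kmol

Conversion of D: D consumed = 0.479 × 215 = 103 kmol = 1ξ₁ + 1ξ₂.
Selectivity: 2ξ₁ / (1ξ₂) = 3.57 → ξ₁ = 1.785 ξ₂.
Substitute: (1·1.785 + 1) ξ₂ = 103 → ξ₂ = 36.98 kmol, ξ₁ = 66.01 kmol.
Outlet amounts (n = n₀ + Σ ν·ξ):
  D: 215 − 1(66.01) − 1(36.98) = 112
  H: 344 − 1(66.01) − 1(36.98) = 241
  F: 0 + 2(66.01) = 132
  G: 0 + 1(36.98) = 36.98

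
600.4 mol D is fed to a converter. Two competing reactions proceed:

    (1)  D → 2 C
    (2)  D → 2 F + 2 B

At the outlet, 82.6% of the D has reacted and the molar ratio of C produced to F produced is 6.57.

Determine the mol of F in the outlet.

Conversion of D: D consumed = 0.826 × 600.4 = 495.9 mol = 1ξ₁ + 1ξ₂.
Selectivity: 2ξ₁ / (2ξ₂) = 6.57 → ξ₁ = 6.57 ξ₂.
Substitute: (1·6.57 + 1) ξ₂ = 495.9 → ξ₂ = 65.51 mol, ξ₁ = 430.4 mol.
Outlet amounts (n = n₀ + Σ ν·ξ):
  D: 600.4 − 1(430.4) − 1(65.51) = 104.5
  C: 0 + 2(430.4) = 860.8
  F: 0 + 2(65.51) = 131
  B: 0 + 2(65.51) = 131

131 mol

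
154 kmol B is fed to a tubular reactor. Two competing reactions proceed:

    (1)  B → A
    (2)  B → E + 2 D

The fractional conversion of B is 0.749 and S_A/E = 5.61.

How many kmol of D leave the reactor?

34.9 kmol

Conversion of B: B consumed = 0.749 × 154 = 115.3 kmol = 1ξ₁ + 1ξ₂.
Selectivity: 1ξ₁ / (1ξ₂) = 5.61 → ξ₁ = 5.61 ξ₂.
Substitute: (1·5.61 + 1) ξ₂ = 115.3 → ξ₂ = 17.45 kmol, ξ₁ = 97.9 kmol.
Outlet amounts (n = n₀ + Σ ν·ξ):
  B: 154 − 1(97.9) − 1(17.45) = 38.65
  A: 0 + 1(97.9) = 97.9
  E: 0 + 1(17.45) = 17.45
  D: 0 + 2(17.45) = 34.9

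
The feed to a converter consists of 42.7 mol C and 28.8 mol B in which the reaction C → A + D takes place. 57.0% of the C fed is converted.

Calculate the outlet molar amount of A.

24.3 mol

C reacted = 0.57 × 42.7 = 24.34 mol; ν_C = −1, so ξ = 24.34/1 = 24.34 mol.
Outlet amounts (n = n₀ + ν ξ):
  C: 42.7 − 1(24.34) = 18.36
  A: 0 + 1(24.34) = 24.34
  D: 0 + 1(24.34) = 24.34
  B: 28.8 (inert)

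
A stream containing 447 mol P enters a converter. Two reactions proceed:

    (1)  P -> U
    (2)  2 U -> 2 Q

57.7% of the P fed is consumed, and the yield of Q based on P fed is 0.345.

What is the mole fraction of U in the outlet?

Conversion of P: P consumed = 1ξ₁ = 0.577 × 447 → ξ₁ = 257.9 mol.
Yield of Q: 2ξ₂ / 447 = 0.345 → ξ₂ = 77.11 mol.
Outlet amounts (n = n₀ + Σ ν·ξ):
  P: 447 − 1(257.9) = 189.1
  U: 0 + 1(257.9) − 2(77.11) = 103.7
  Q: 0 + 2(77.11) = 154.2
Total out = 447 mol; y_U = 103.7 / 447 = 0.232.

0.232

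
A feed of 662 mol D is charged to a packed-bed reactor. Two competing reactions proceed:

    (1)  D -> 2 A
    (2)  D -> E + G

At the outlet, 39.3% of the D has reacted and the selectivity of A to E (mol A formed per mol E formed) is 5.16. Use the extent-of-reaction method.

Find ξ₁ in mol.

ξ₁ = 187 mol

Conversion of D: D consumed = 0.393 × 662 = 260.2 mol = 1ξ₁ + 1ξ₂.
Selectivity: 2ξ₁ / (1ξ₂) = 5.16 → ξ₁ = 2.58 ξ₂.
Substitute: (1·2.58 + 1) ξ₂ = 260.2 → ξ₂ = 72.67 mol, ξ₁ = 187.5 mol.
Outlet amounts (n = n₀ + Σ ν·ξ):
  D: 662 − 1(187.5) − 1(72.67) = 401.8
  A: 0 + 2(187.5) = 375
  E: 0 + 1(72.67) = 72.67
  G: 0 + 1(72.67) = 72.67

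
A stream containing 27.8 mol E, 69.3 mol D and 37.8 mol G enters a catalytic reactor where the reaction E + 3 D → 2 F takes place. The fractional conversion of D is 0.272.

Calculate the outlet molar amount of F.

D reacted = 0.272 × 69.3 = 18.85 mol; ν_D = −3, so ξ = 18.85/3 = 6.283 mol.
Outlet amounts (n = n₀ + ν ξ):
  E: 27.8 − 1(6.283) = 21.52
  D: 69.3 − 3(6.283) = 50.45
  F: 0 + 2(6.283) = 12.57
  G: 37.8 (inert)

12.6 mol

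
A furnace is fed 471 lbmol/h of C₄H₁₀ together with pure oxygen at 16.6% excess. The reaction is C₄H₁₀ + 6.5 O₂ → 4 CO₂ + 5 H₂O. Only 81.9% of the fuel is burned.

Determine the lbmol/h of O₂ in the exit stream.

Stoichiometric O₂ = 6.5 × 471 = 3062 lbmol/h; O₂ fed = 3062 × 1.166 = 3570 lbmol/h.
Fuel reacted = 0.819 × 471 → ξ = 385.7 lbmol/h.
Outlet (n = n₀ + ν ξ):
  C₄H₁₀: 471 − 1(385.7) = 85.25
  O₂: 3570 − 6.5(385.7) = 1062
  CO₂: 0 + 4(385.7) = 1543
  H₂O: 0 + 5(385.7) = 1929

1060 lbmol/h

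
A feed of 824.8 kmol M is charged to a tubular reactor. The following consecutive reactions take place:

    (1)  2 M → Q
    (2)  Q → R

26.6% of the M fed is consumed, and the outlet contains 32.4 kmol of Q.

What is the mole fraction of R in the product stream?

Conversion of M: M consumed = 2ξ₁ = 0.266 × 824.8 → ξ₁ = 109.7 kmol.
Q balance: n_Q = 0 + 1ξ₁ − 1ξ₂ = 32.4 → ξ₂ = (1·109.7 − 32.4)/1 = 77.3 kmol.
Outlet amounts (n = n₀ + Σ ν·ξ):
  M: 824.8 − 2(109.7) = 605.4
  Q: 0 + 1(109.7) − 1(77.3) = 32.4
  R: 0 + 1(77.3) = 77.3
Total out = 715.1 kmol; y_R = 77.3 / 715.1 = 0.1081.

0.108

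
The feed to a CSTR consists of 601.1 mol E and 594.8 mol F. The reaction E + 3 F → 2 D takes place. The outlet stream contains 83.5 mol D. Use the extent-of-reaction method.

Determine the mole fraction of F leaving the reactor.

For D: n = n₀ + 2ξ → 83.5 = 0 + 2ξ, giving ξ = 41.75 mol.
Outlet amounts (n = n₀ + ν ξ):
  E: 601.1 − 1(41.75) = 559.4
  F: 594.8 − 3(41.75) = 469.5
  D: 0 + 2(41.75) = 83.5
Total out = 1112 mol; y_F = 469.5 / 1112 = 0.4221.

0.422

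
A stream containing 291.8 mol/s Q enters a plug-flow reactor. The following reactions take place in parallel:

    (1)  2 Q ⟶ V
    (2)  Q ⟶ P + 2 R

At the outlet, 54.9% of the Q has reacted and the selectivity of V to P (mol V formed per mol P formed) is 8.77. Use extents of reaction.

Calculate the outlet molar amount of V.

75.8 mol/s

Conversion of Q: Q consumed = 0.549 × 291.8 = 160.2 mol/s = 2ξ₁ + 1ξ₂.
Selectivity: 1ξ₁ / (1ξ₂) = 8.77 → ξ₁ = 8.77 ξ₂.
Substitute: (2·8.77 + 1) ξ₂ = 160.2 → ξ₂ = 8.641 mol/s, ξ₁ = 75.78 mol/s.
Outlet amounts (n = n₀ + Σ ν·ξ):
  Q: 291.8 − 2(75.78) − 1(8.641) = 131.6
  V: 0 + 1(75.78) = 75.78
  P: 0 + 1(8.641) = 8.641
  R: 0 + 2(8.641) = 17.28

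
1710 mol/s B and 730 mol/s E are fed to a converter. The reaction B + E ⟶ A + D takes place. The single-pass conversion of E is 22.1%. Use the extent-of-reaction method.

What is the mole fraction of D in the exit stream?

0.0661

E reacted = 0.221 × 730 = 161.3 mol/s; ν_E = −1, so ξ = 161.3/1 = 161.3 mol/s.
Outlet amounts (n = n₀ + ν ξ):
  B: 1710 − 1(161.3) = 1549
  E: 730 − 1(161.3) = 568.7
  A: 0 + 1(161.3) = 161.3
  D: 0 + 1(161.3) = 161.3
Total out = 2440 mol/s; y_D = 161.3 / 2440 = 0.06612.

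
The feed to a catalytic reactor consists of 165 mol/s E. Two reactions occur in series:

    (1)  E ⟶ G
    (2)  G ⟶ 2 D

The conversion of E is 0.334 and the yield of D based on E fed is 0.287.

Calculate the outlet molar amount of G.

31.4 mol/s

Conversion of E: E consumed = 1ξ₁ = 0.334 × 165 → ξ₁ = 55.11 mol/s.
Yield of D: 2ξ₂ / 165 = 0.287 → ξ₂ = 23.68 mol/s.
Outlet amounts (n = n₀ + Σ ν·ξ):
  E: 165 − 1(55.11) = 109.9
  G: 0 + 1(55.11) − 1(23.68) = 31.43
  D: 0 + 2(23.68) = 47.35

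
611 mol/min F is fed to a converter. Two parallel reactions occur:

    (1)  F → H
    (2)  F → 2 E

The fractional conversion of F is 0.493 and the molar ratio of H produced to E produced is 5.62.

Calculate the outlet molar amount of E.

Conversion of F: F consumed = 0.493 × 611 = 301.2 mol/min = 1ξ₁ + 1ξ₂.
Selectivity: 1ξ₁ / (2ξ₂) = 5.62 → ξ₁ = 11.24 ξ₂.
Substitute: (1·11.24 + 1) ξ₂ = 301.2 → ξ₂ = 24.61 mol/min, ξ₁ = 276.6 mol/min.
Outlet amounts (n = n₀ + Σ ν·ξ):
  F: 611 − 1(276.6) − 1(24.61) = 309.8
  H: 0 + 1(276.6) = 276.6
  E: 0 + 2(24.61) = 49.22

49.2 mol/min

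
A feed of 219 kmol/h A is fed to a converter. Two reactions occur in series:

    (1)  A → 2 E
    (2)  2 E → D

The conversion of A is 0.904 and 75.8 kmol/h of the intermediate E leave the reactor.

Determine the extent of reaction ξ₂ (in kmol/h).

Conversion of A: A consumed = 1ξ₁ = 0.904 × 219 → ξ₁ = 198 kmol/h.
E balance: n_E = 0 + 2ξ₁ − 2ξ₂ = 75.8 → ξ₂ = (2·198 − 75.8)/2 = 160.1 kmol/h.
Outlet amounts (n = n₀ + Σ ν·ξ):
  A: 219 − 1(198) = 21.02
  E: 0 + 2(198) − 2(160.1) = 75.8
  D: 0 + 1(160.1) = 160.1

ξ₂ = 160 kmol/h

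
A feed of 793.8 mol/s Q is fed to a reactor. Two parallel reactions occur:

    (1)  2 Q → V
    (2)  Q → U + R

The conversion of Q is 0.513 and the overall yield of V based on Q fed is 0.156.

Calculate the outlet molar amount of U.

Yield of V: 1ξ₁ / 793.8 = 0.156 → ξ₁ = 123.8 mol/s.
Conversion of Q: 2ξ₁ + 1ξ₂ = 0.513 × 793.8 = 407.2 → ξ₂ = 159.6 mol/s.
Outlet amounts (n = n₀ + Σ ν·ξ):
  Q: 793.8 − 2(123.8) − 1(159.6) = 386.6
  V: 0 + 1(123.8) = 123.8
  U: 0 + 1(159.6) = 159.6
  R: 0 + 1(159.6) = 159.6

160 mol/s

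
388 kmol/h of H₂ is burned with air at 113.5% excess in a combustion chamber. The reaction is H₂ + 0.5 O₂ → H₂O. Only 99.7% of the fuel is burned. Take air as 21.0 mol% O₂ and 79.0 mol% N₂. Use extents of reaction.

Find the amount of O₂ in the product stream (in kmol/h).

221 kmol/h

Stoichiometric O₂ = 0.5 × 388 = 194 kmol/h; O₂ fed = 194 × 2.135 = 414.2 kmol/h.
N₂ fed = 414.2 × 79/21 = 1558 kmol/h.
Fuel reacted = 0.997 × 388 → ξ = 386.8 kmol/h.
Outlet (n = n₀ + ν ξ):
  H₂: 388 − 1(386.8) = 1.164
  O₂: 414.2 − 0.5(386.8) = 220.8
  N₂: 1558 (inert)
  H₂O: 0 + 1(386.8) = 386.8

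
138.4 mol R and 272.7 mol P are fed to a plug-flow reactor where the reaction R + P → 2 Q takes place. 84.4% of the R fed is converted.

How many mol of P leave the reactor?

156 mol

R reacted = 0.844 × 138.4 = 116.8 mol; ν_R = −1, so ξ = 116.8/1 = 116.8 mol.
Outlet amounts (n = n₀ + ν ξ):
  R: 138.4 − 1(116.8) = 21.59
  P: 272.7 − 1(116.8) = 155.9
  Q: 0 + 2(116.8) = 233.6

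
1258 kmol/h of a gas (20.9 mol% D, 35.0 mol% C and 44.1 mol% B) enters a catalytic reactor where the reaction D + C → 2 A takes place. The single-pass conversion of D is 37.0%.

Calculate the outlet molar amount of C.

D reacted = 0.37 × 262.9 = 97.28 kmol/h; ν_D = −1, so ξ = 97.28/1 = 97.28 kmol/h.
Outlet amounts (n = n₀ + ν ξ):
  D: 262.9 − 1(97.28) = 165.6
  C: 440.3 − 1(97.28) = 343
  A: 0 + 2(97.28) = 194.6
  B: 554.8 (inert)

343 kmol/h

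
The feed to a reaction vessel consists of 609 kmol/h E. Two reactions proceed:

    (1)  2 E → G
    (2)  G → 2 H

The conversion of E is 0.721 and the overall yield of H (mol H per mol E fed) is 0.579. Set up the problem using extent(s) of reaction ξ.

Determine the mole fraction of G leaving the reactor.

0.0764

Conversion of E: E consumed = 2ξ₁ = 0.721 × 609 → ξ₁ = 219.5 kmol/h.
Yield of H: 2ξ₂ / 609 = 0.579 → ξ₂ = 176.3 kmol/h.
Outlet amounts (n = n₀ + Σ ν·ξ):
  E: 609 − 2(219.5) = 169.9
  G: 0 + 1(219.5) − 1(176.3) = 43.24
  H: 0 + 2(176.3) = 352.6
Total out = 565.8 kmol/h; y_G = 43.24 / 565.8 = 0.07643.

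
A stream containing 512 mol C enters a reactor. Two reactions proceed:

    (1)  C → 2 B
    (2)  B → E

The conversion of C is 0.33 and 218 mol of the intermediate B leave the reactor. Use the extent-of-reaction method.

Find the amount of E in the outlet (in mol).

Conversion of C: C consumed = 1ξ₁ = 0.33 × 512 → ξ₁ = 169 mol.
B balance: n_B = 0 + 2ξ₁ − 1ξ₂ = 218 → ξ₂ = (2·169 − 218)/1 = 119.9 mol.
Outlet amounts (n = n₀ + Σ ν·ξ):
  C: 512 − 1(169) = 343
  B: 0 + 2(169) − 1(119.9) = 218
  E: 0 + 1(119.9) = 119.9

120 mol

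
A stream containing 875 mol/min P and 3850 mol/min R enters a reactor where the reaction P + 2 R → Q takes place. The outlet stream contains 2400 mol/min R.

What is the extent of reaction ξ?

ξ = 725 mol/min

For R: n = n₀ − 2ξ → 2400 = 3850 − 2ξ, giving ξ = 725 mol/min.
Outlet amounts (n = n₀ + ν ξ):
  P: 875 − 1(725) = 150
  R: 3850 − 2(725) = 2400
  Q: 0 + 1(725) = 725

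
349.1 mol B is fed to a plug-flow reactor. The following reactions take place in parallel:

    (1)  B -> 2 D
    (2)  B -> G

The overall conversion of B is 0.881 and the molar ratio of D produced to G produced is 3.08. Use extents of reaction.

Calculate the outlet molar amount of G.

Conversion of B: B consumed = 0.881 × 349.1 = 307.6 mol = 1ξ₁ + 1ξ₂.
Selectivity: 2ξ₁ / (1ξ₂) = 3.08 → ξ₁ = 1.54 ξ₂.
Substitute: (1·1.54 + 1) ξ₂ = 307.6 → ξ₂ = 121.1 mol, ξ₁ = 186.5 mol.
Outlet amounts (n = n₀ + Σ ν·ξ):
  B: 349.1 − 1(186.5) − 1(121.1) = 41.54
  D: 0 + 2(186.5) = 372.9
  G: 0 + 1(121.1) = 121.1

121 mol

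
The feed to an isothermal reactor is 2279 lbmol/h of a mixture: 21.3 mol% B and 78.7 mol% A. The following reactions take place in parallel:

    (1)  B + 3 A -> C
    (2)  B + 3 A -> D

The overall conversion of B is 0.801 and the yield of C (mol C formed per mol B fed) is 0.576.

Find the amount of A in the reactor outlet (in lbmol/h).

Yield of C: 1ξ₁ / 485.4 = 0.576 → ξ₁ = 279.6 lbmol/h.
Conversion of B: 1ξ₁ + 1ξ₂ = 0.801 × 485.4 = 388.8 → ξ₂ = 109.2 lbmol/h.
Outlet amounts (n = n₀ + Σ ν·ξ):
  B: 485.4 − 1(279.6) − 1(109.2) = 96.6
  A: 1794 − 3(279.6) − 3(109.2) = 627.1
  C: 0 + 1(279.6) = 279.6
  D: 0 + 1(109.2) = 109.2

627 lbmol/h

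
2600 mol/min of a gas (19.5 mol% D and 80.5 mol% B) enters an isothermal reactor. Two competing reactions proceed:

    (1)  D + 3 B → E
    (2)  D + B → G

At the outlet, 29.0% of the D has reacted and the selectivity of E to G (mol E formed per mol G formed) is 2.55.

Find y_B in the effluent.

0.774

Conversion of D: D consumed = 0.29 × 507 = 147 mol/min = 1ξ₁ + 1ξ₂.
Selectivity: 1ξ₁ / (1ξ₂) = 2.55 → ξ₁ = 2.55 ξ₂.
Substitute: (1·2.55 + 1) ξ₂ = 147 → ξ₂ = 41.42 mol/min, ξ₁ = 105.6 mol/min.
Outlet amounts (n = n₀ + Σ ν·ξ):
  D: 507 − 1(105.6) − 1(41.42) = 360
  B: 2093 − 3(105.6) − 1(41.42) = 1735
  E: 0 + 1(105.6) = 105.6
  G: 0 + 1(41.42) = 41.42
Total out = 2242 mol/min; y_B = 1735 / 2242 = 0.7738.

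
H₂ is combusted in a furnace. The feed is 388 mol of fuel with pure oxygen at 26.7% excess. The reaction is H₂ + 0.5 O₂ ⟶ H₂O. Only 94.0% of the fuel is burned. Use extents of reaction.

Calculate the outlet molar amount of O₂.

Stoichiometric O₂ = 0.5 × 388 = 194 mol; O₂ fed = 194 × 1.267 = 245.8 mol.
Fuel reacted = 0.94 × 388 → ξ = 364.7 mol.
Outlet (n = n₀ + ν ξ):
  H₂: 388 − 1(364.7) = 23.28
  O₂: 245.8 − 0.5(364.7) = 63.44
  H₂O: 0 + 1(364.7) = 364.7

63.4 mol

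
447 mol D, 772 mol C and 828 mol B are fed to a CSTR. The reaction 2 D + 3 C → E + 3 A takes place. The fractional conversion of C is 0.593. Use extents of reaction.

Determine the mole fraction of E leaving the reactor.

C reacted = 0.593 × 772 = 457.8 mol; ν_C = −3, so ξ = 457.8/3 = 152.6 mol.
Outlet amounts (n = n₀ + ν ξ):
  D: 447 − 2(152.6) = 141.8
  C: 772 − 3(152.6) = 314.2
  E: 0 + 1(152.6) = 152.6
  A: 0 + 3(152.6) = 457.8
  B: 828 (inert)
Total out = 1894 mol; y_E = 152.6 / 1894 = 0.08055.

0.0806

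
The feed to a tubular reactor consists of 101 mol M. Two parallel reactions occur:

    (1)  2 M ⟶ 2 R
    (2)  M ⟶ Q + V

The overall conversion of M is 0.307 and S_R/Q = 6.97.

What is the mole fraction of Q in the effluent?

0.0371

Conversion of M: M consumed = 0.307 × 101 = 31.01 mol = 2ξ₁ + 1ξ₂.
Selectivity: 2ξ₁ / (1ξ₂) = 6.97 → ξ₁ = 3.485 ξ₂.
Substitute: (2·3.485 + 1) ξ₂ = 31.01 → ξ₂ = 3.89 mol, ξ₁ = 13.56 mol.
Outlet amounts (n = n₀ + Σ ν·ξ):
  M: 101 − 2(13.56) − 1(3.89) = 69.99
  R: 0 + 2(13.56) = 27.12
  Q: 0 + 1(3.89) = 3.89
  V: 0 + 1(3.89) = 3.89
Total out = 104.9 mol; y_Q = 3.89 / 104.9 = 0.03709.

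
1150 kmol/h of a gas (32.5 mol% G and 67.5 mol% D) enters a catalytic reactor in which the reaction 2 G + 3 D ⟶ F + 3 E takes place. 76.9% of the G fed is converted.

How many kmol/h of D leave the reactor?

G reacted = 0.769 × 373.8 = 287.4 kmol/h; ν_G = −2, so ξ = 287.4/2 = 143.7 kmol/h.
Outlet amounts (n = n₀ + ν ξ):
  G: 373.8 − 2(143.7) = 86.34
  D: 776.2 − 3(143.7) = 345.1
  F: 0 + 1(143.7) = 143.7
  E: 0 + 3(143.7) = 431.1

345 kmol/h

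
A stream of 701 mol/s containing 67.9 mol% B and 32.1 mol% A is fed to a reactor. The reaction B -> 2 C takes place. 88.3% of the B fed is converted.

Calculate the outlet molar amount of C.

B reacted = 0.883 × 476 = 420.3 mol/s; ν_B = −1, so ξ = 420.3/1 = 420.3 mol/s.
Outlet amounts (n = n₀ + ν ξ):
  B: 476 − 1(420.3) = 55.69
  C: 0 + 2(420.3) = 840.6
  A: 225 (inert)

841 mol/s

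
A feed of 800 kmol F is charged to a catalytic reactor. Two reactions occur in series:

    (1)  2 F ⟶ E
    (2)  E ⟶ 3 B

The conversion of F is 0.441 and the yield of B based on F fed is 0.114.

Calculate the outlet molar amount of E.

Conversion of F: F consumed = 2ξ₁ = 0.441 × 800 → ξ₁ = 176.4 kmol.
Yield of B: 3ξ₂ / 800 = 0.114 → ξ₂ = 30.4 kmol.
Outlet amounts (n = n₀ + Σ ν·ξ):
  F: 800 − 2(176.4) = 447.2
  E: 0 + 1(176.4) − 1(30.4) = 146
  B: 0 + 3(30.4) = 91.2

146 kmol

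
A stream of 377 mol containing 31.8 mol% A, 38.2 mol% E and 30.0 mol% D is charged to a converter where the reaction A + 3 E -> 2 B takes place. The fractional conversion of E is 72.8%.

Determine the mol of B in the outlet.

E reacted = 0.728 × 144 = 104.8 mol; ν_E = −3, so ξ = 104.8/3 = 34.95 mol.
Outlet amounts (n = n₀ + ν ξ):
  A: 119.9 − 1(34.95) = 84.94
  E: 144 − 3(34.95) = 39.17
  B: 0 + 2(34.95) = 69.89
  D: 113.1 (inert)

69.9 mol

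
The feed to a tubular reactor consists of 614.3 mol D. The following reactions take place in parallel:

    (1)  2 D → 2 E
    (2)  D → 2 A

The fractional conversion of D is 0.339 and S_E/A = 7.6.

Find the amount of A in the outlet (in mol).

Conversion of D: D consumed = 0.339 × 614.3 = 208.2 mol = 2ξ₁ + 1ξ₂.
Selectivity: 2ξ₁ / (2ξ₂) = 7.6 → ξ₁ = 7.6 ξ₂.
Substitute: (2·7.6 + 1) ξ₂ = 208.2 → ξ₂ = 12.85 mol, ξ₁ = 97.7 mol.
Outlet amounts (n = n₀ + Σ ν·ξ):
  D: 614.3 − 2(97.7) − 1(12.85) = 406.1
  E: 0 + 2(97.7) = 195.4
  A: 0 + 2(12.85) = 25.71

25.7 mol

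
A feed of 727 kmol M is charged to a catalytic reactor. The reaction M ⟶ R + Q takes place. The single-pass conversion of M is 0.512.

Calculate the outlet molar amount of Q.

372 kmol

M reacted = 0.512 × 727 = 372.2 kmol; ν_M = −1, so ξ = 372.2/1 = 372.2 kmol.
Outlet amounts (n = n₀ + ν ξ):
  M: 727 − 1(372.2) = 354.8
  R: 0 + 1(372.2) = 372.2
  Q: 0 + 1(372.2) = 372.2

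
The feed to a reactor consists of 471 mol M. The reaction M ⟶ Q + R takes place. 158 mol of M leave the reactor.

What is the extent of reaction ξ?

ξ = 313 mol

For M: n = n₀ − 1ξ → 158 = 471 − 1ξ, giving ξ = 313 mol.
Outlet amounts (n = n₀ + ν ξ):
  M: 471 − 1(313) = 158
  Q: 0 + 1(313) = 313
  R: 0 + 1(313) = 313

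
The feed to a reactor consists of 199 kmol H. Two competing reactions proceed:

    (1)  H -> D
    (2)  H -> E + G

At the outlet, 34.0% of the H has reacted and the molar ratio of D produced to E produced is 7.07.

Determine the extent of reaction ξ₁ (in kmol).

Conversion of H: H consumed = 0.34 × 199 = 67.66 kmol = 1ξ₁ + 1ξ₂.
Selectivity: 1ξ₁ / (1ξ₂) = 7.07 → ξ₁ = 7.07 ξ₂.
Substitute: (1·7.07 + 1) ξ₂ = 67.66 → ξ₂ = 8.384 kmol, ξ₁ = 59.28 kmol.
Outlet amounts (n = n₀ + Σ ν·ξ):
  H: 199 − 1(59.28) − 1(8.384) = 131.3
  D: 0 + 1(59.28) = 59.28
  E: 0 + 1(8.384) = 8.384
  G: 0 + 1(8.384) = 8.384

ξ₁ = 59.3 kmol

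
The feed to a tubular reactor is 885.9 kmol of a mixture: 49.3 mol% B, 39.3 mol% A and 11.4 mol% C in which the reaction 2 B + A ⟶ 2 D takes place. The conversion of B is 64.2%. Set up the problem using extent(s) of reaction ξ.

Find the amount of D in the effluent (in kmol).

B reacted = 0.642 × 436.7 = 280.4 kmol; ν_B = −2, so ξ = 280.4/2 = 140.2 kmol.
Outlet amounts (n = n₀ + ν ξ):
  B: 436.7 − 2(140.2) = 156.4
  A: 348.2 − 1(140.2) = 208
  D: 0 + 2(140.2) = 280.4
  C: 101 (inert)

280 kmol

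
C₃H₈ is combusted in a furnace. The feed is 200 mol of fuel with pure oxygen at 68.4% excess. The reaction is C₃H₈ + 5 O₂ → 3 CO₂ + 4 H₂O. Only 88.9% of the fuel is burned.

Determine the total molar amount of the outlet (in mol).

Stoichiometric O₂ = 5 × 200 = 1000 mol; O₂ fed = 1000 × 1.684 = 1684 mol.
Fuel reacted = 0.889 × 200 → ξ = 177.8 mol.
Outlet (n = n₀ + ν ξ):
  C₃H₈: 200 − 1(177.8) = 22.2
  O₂: 1684 − 5(177.8) = 795
  CO₂: 0 + 3(177.8) = 533.4
  H₂O: 0 + 4(177.8) = 711.2
Total out = 22.2 + 795 + 533.4 + 711.2 = 2062 mol.

2060 mol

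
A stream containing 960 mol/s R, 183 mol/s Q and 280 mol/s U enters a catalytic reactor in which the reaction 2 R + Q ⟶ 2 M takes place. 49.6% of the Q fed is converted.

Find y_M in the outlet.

Q reacted = 0.496 × 183 = 90.77 mol/s; ν_Q = −1, so ξ = 90.77/1 = 90.77 mol/s.
Outlet amounts (n = n₀ + ν ξ):
  R: 960 − 2(90.77) = 778.5
  Q: 183 − 1(90.77) = 92.23
  M: 0 + 2(90.77) = 181.5
  U: 280 (inert)
Total out = 1332 mol/s; y_M = 181.5 / 1332 = 0.1363.

0.136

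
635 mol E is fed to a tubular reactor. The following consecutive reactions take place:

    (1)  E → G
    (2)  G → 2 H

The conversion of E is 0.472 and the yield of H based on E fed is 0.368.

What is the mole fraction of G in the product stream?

0.243

Conversion of E: E consumed = 1ξ₁ = 0.472 × 635 → ξ₁ = 299.7 mol.
Yield of H: 2ξ₂ / 635 = 0.368 → ξ₂ = 116.8 mol.
Outlet amounts (n = n₀ + Σ ν·ξ):
  E: 635 − 1(299.7) = 335.3
  G: 0 + 1(299.7) − 1(116.8) = 182.9
  H: 0 + 2(116.8) = 233.7
Total out = 751.8 mol; y_G = 182.9 / 751.8 = 0.2432.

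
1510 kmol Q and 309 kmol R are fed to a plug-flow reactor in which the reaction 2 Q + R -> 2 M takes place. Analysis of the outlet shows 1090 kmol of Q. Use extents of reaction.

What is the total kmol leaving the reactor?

For Q: n = n₀ − 2ξ → 1090 = 1510 − 2ξ, giving ξ = 210 kmol.
Outlet amounts (n = n₀ + ν ξ):
  Q: 1510 − 2(210) = 1090
  R: 309 − 1(210) = 99
  M: 0 + 2(210) = 420
Total out = 1090 + 99 + 420 = 1609 kmol.

1610 kmol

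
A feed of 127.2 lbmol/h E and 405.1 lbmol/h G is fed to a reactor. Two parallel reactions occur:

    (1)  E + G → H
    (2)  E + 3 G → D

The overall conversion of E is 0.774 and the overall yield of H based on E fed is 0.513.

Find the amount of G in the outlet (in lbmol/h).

240 lbmol/h

Yield of H: 1ξ₁ / 127.2 = 0.513 → ξ₁ = 65.25 lbmol/h.
Conversion of E: 1ξ₁ + 1ξ₂ = 0.774 × 127.2 = 98.45 → ξ₂ = 33.2 lbmol/h.
Outlet amounts (n = n₀ + Σ ν·ξ):
  E: 127.2 − 1(65.25) − 1(33.2) = 28.75
  G: 405.1 − 1(65.25) − 3(33.2) = 240.2
  H: 0 + 1(65.25) = 65.25
  D: 0 + 1(33.2) = 33.2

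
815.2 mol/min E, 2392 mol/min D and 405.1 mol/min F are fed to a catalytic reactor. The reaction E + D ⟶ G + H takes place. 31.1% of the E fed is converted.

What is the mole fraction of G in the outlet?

0.0702

E reacted = 0.311 × 815.2 = 253.5 mol/min; ν_E = −1, so ξ = 253.5/1 = 253.5 mol/min.
Outlet amounts (n = n₀ + ν ξ):
  E: 815.2 − 1(253.5) = 561.7
  D: 2392 − 1(253.5) = 2138
  G: 0 + 1(253.5) = 253.5
  H: 0 + 1(253.5) = 253.5
  F: 405.1 (inert)
Total out = 3612 mol/min; y_G = 253.5 / 3612 = 0.07018.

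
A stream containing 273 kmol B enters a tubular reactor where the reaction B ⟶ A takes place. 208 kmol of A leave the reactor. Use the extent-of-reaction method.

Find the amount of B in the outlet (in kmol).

65 kmol

For A: n = n₀ + 1ξ → 208 = 0 + 1ξ, giving ξ = 208 kmol.
Outlet amounts (n = n₀ + ν ξ):
  B: 273 − 1(208) = 65
  A: 0 + 1(208) = 208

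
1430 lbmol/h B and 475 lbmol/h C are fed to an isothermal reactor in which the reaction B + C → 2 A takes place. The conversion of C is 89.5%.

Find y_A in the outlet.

C reacted = 0.895 × 475 = 425.1 lbmol/h; ν_C = −1, so ξ = 425.1/1 = 425.1 lbmol/h.
Outlet amounts (n = n₀ + ν ξ):
  B: 1430 − 1(425.1) = 1005
  C: 475 − 1(425.1) = 49.88
  A: 0 + 2(425.1) = 850.2
Total out = 1905 lbmol/h; y_A = 850.2 / 1905 = 0.4463.

0.446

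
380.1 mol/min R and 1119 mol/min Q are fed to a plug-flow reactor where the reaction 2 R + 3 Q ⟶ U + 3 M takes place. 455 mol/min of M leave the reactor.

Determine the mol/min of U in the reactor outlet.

For M: n = n₀ + 3ξ → 455 = 0 + 3ξ, giving ξ = 151.7 mol/min.
Outlet amounts (n = n₀ + ν ξ):
  R: 380.1 − 2(151.7) = 76.77
  Q: 1119 − 3(151.7) = 664
  U: 0 + 1(151.7) = 151.7
  M: 0 + 3(151.7) = 455

152 mol/min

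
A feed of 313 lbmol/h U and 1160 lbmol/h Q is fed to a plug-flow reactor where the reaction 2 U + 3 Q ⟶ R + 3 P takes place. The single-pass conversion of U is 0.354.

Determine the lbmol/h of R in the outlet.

55.4 lbmol/h

U reacted = 0.354 × 313 = 110.8 lbmol/h; ν_U = −2, so ξ = 110.8/2 = 55.4 lbmol/h.
Outlet amounts (n = n₀ + ν ξ):
  U: 313 − 2(55.4) = 202.2
  Q: 1160 − 3(55.4) = 993.8
  R: 0 + 1(55.4) = 55.4
  P: 0 + 3(55.4) = 166.2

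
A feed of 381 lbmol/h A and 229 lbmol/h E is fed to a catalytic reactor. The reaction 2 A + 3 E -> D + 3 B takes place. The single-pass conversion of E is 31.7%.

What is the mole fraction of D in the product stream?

0.0413

E reacted = 0.317 × 229 = 72.59 lbmol/h; ν_E = −3, so ξ = 72.59/3 = 24.2 lbmol/h.
Outlet amounts (n = n₀ + ν ξ):
  A: 381 − 2(24.2) = 332.6
  E: 229 − 3(24.2) = 156.4
  D: 0 + 1(24.2) = 24.2
  B: 0 + 3(24.2) = 72.59
Total out = 585.8 lbmol/h; y_D = 24.2 / 585.8 = 0.04131.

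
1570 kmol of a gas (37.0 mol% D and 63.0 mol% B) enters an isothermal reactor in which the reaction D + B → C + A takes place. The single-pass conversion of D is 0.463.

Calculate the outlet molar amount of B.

D reacted = 0.463 × 580.9 = 269 kmol; ν_D = −1, so ξ = 269/1 = 269 kmol.
Outlet amounts (n = n₀ + ν ξ):
  D: 580.9 − 1(269) = 311.9
  B: 989.1 − 1(269) = 720.1
  C: 0 + 1(269) = 269
  A: 0 + 1(269) = 269

720 kmol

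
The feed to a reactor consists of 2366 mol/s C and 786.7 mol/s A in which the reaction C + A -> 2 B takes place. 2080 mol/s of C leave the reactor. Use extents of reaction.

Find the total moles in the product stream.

3150 mol/s

For C: n = n₀ − 1ξ → 2080 = 2366 − 1ξ, giving ξ = 286 mol/s.
Outlet amounts (n = n₀ + ν ξ):
  C: 2366 − 1(286) = 2080
  A: 786.7 − 1(286) = 500.7
  B: 0 + 2(286) = 572
Total out = 2080 + 500.7 + 572 = 3153 mol/s.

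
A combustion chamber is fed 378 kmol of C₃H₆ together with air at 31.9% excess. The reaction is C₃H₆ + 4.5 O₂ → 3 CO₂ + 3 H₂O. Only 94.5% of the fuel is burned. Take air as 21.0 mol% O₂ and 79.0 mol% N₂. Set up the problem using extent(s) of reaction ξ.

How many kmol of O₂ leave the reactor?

636 kmol

Stoichiometric O₂ = 4.5 × 378 = 1701 kmol; O₂ fed = 1701 × 1.319 = 2244 kmol.
N₂ fed = 2244 × 79/21 = 8440 kmol.
Fuel reacted = 0.945 × 378 → ξ = 357.2 kmol.
Outlet (n = n₀ + ν ξ):
  C₃H₆: 378 − 1(357.2) = 20.79
  O₂: 2244 − 4.5(357.2) = 636.2
  N₂: 8440 (inert)
  CO₂: 0 + 3(357.2) = 1072
  H₂O: 0 + 3(357.2) = 1072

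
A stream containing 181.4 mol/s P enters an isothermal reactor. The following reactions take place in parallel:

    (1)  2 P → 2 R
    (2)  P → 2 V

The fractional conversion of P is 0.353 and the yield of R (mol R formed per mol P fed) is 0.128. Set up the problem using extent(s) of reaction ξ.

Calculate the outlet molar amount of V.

Yield of R: 2ξ₁ / 181.4 = 0.128 → ξ₁ = 11.61 mol/s.
Conversion of P: 2ξ₁ + 1ξ₂ = 0.353 × 181.4 = 64.03 → ξ₂ = 40.81 mol/s.
Outlet amounts (n = n₀ + Σ ν·ξ):
  P: 181.4 − 2(11.61) − 1(40.81) = 117.4
  R: 0 + 2(11.61) = 23.22
  V: 0 + 2(40.81) = 81.63

81.6 mol/s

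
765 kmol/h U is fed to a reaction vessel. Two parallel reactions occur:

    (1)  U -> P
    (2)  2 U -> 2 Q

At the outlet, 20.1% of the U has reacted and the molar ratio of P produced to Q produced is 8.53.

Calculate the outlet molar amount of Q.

16.1 kmol/h

Conversion of U: U consumed = 0.201 × 765 = 153.8 kmol/h = 1ξ₁ + 2ξ₂.
Selectivity: 1ξ₁ / (2ξ₂) = 8.53 → ξ₁ = 17.06 ξ₂.
Substitute: (1·17.06 + 2) ξ₂ = 153.8 → ξ₂ = 8.067 kmol/h, ξ₁ = 137.6 kmol/h.
Outlet amounts (n = n₀ + Σ ν·ξ):
  U: 765 − 1(137.6) − 2(8.067) = 611.2
  P: 0 + 1(137.6) = 137.6
  Q: 0 + 2(8.067) = 16.13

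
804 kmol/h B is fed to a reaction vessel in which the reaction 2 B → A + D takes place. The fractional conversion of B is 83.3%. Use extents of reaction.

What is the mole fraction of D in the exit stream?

B reacted = 0.833 × 804 = 669.7 kmol/h; ν_B = −2, so ξ = 669.7/2 = 334.9 kmol/h.
Outlet amounts (n = n₀ + ν ξ):
  B: 804 − 2(334.9) = 134.3
  A: 0 + 1(334.9) = 334.9
  D: 0 + 1(334.9) = 334.9
Total out = 804 kmol/h; y_D = 334.9 / 804 = 0.4165.

0.416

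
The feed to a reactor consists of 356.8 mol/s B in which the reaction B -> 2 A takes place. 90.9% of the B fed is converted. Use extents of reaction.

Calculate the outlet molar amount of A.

649 mol/s

B reacted = 0.909 × 356.8 = 324.3 mol/s; ν_B = −1, so ξ = 324.3/1 = 324.3 mol/s.
Outlet amounts (n = n₀ + ν ξ):
  B: 356.8 − 1(324.3) = 32.47
  A: 0 + 2(324.3) = 648.7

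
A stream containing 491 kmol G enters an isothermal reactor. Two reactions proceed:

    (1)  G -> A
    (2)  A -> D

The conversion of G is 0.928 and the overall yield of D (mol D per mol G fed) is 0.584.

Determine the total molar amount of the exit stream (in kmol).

491 kmol

Conversion of G: G consumed = 1ξ₁ = 0.928 × 491 → ξ₁ = 455.6 kmol.
Yield of D: 1ξ₂ / 491 = 0.584 → ξ₂ = 286.7 kmol.
Outlet amounts (n = n₀ + Σ ν·ξ):
  G: 491 − 1(455.6) = 35.35
  A: 0 + 1(455.6) − 1(286.7) = 168.9
  D: 0 + 1(286.7) = 286.7
Total out = 35.35 + 168.9 + 286.7 = 491 kmol.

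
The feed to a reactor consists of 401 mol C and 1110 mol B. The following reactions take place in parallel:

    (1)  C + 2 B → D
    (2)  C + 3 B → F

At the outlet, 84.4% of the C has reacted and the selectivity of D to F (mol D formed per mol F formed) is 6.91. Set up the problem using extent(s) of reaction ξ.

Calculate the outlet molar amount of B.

Conversion of C: C consumed = 0.844 × 401 = 338.4 mol = 1ξ₁ + 1ξ₂.
Selectivity: 1ξ₁ / (1ξ₂) = 6.91 → ξ₁ = 6.91 ξ₂.
Substitute: (1·6.91 + 1) ξ₂ = 338.4 → ξ₂ = 42.79 mol, ξ₁ = 295.7 mol.
Outlet amounts (n = n₀ + Σ ν·ξ):
  C: 401 − 1(295.7) − 1(42.79) = 62.56
  B: 1110 − 2(295.7) − 3(42.79) = 390.3
  D: 0 + 1(295.7) = 295.7
  F: 0 + 1(42.79) = 42.79

390 mol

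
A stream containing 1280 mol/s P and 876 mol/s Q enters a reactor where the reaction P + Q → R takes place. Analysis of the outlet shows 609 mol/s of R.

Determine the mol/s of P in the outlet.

For R: n = n₀ + 1ξ → 609 = 0 + 1ξ, giving ξ = 609 mol/s.
Outlet amounts (n = n₀ + ν ξ):
  P: 1280 − 1(609) = 671
  Q: 876 − 1(609) = 267
  R: 0 + 1(609) = 609

671 mol/s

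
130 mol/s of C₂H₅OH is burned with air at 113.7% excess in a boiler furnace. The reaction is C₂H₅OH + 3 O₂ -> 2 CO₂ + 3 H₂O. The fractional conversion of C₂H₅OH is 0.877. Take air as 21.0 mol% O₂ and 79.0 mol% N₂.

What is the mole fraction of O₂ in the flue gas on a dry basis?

0.127

Stoichiometric O₂ = 3 × 130 = 390 mol/s; O₂ fed = 390 × 2.137 = 833.4 mol/s.
N₂ fed = 833.4 × 79/21 = 3135 mol/s.
Fuel reacted = 0.877 × 130 → ξ = 114 mol/s.
Outlet (n = n₀ + ν ξ):
  C₂H₅OH: 130 − 1(114) = 15.99
  O₂: 833.4 − 3(114) = 491.4
  N₂: 3135 (inert)
  CO₂: 0 + 2(114) = 228
  H₂O: 0 + 3(114) = 342
Dry total = 3871 mol/s; y_O₂ (dry) = 491.4 / 3871 = 0.127.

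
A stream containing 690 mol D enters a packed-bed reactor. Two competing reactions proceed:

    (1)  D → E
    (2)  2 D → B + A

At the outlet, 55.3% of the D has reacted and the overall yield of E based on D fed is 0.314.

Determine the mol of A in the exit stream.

82.5 mol

Yield of E: 1ξ₁ / 690 = 0.314 → ξ₁ = 216.7 mol.
Conversion of D: 1ξ₁ + 2ξ₂ = 0.553 × 690 = 381.6 → ξ₂ = 82.46 mol.
Outlet amounts (n = n₀ + Σ ν·ξ):
  D: 690 − 1(216.7) − 2(82.46) = 308.4
  E: 0 + 1(216.7) = 216.7
  B: 0 + 1(82.46) = 82.46
  A: 0 + 1(82.46) = 82.46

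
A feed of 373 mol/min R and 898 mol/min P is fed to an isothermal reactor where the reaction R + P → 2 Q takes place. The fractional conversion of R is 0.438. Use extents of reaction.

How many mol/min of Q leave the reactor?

R reacted = 0.438 × 373 = 163.4 mol/min; ν_R = −1, so ξ = 163.4/1 = 163.4 mol/min.
Outlet amounts (n = n₀ + ν ξ):
  R: 373 − 1(163.4) = 209.6
  P: 898 − 1(163.4) = 734.6
  Q: 0 + 2(163.4) = 326.7

327 mol/min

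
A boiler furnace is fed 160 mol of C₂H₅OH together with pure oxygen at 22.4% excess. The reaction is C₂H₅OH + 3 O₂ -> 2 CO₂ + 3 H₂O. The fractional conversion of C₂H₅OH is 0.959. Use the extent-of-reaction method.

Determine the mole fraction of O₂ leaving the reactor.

Stoichiometric O₂ = 3 × 160 = 480 mol; O₂ fed = 480 × 1.224 = 587.5 mol.
Fuel reacted = 0.959 × 160 → ξ = 153.4 mol.
Outlet (n = n₀ + ν ξ):
  C₂H₅OH: 160 − 1(153.4) = 6.56
  O₂: 587.5 − 3(153.4) = 127.2
  CO₂: 0 + 2(153.4) = 306.9
  H₂O: 0 + 3(153.4) = 460.3
Total out = 901 mol; y_O₂ = 127.2 / 901 = 0.1412.

0.141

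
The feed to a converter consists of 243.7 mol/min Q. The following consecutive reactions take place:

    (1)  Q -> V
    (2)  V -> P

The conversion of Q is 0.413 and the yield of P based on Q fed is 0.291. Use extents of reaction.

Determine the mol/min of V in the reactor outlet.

29.7 mol/min

Conversion of Q: Q consumed = 1ξ₁ = 0.413 × 243.7 → ξ₁ = 100.6 mol/min.
Yield of P: 1ξ₂ / 243.7 = 0.291 → ξ₂ = 70.92 mol/min.
Outlet amounts (n = n₀ + Σ ν·ξ):
  Q: 243.7 − 1(100.6) = 143.1
  V: 0 + 1(100.6) − 1(70.92) = 29.73
  P: 0 + 1(70.92) = 70.92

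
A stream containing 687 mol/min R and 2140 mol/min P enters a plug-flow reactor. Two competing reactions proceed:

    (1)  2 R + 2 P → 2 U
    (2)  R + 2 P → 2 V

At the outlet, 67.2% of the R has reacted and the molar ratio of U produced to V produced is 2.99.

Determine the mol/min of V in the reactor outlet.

Conversion of R: R consumed = 0.672 × 687 = 461.7 mol/min = 2ξ₁ + 1ξ₂.
Selectivity: 2ξ₁ / (2ξ₂) = 2.99 → ξ₁ = 2.99 ξ₂.
Substitute: (2·2.99 + 1) ξ₂ = 461.7 → ξ₂ = 66.14 mol/min, ξ₁ = 197.8 mol/min.
Outlet amounts (n = n₀ + Σ ν·ξ):
  R: 687 − 2(197.8) − 1(66.14) = 225.3
  P: 2140 − 2(197.8) − 2(66.14) = 1612
  U: 0 + 2(197.8) = 395.5
  V: 0 + 2(66.14) = 132.3

132 mol/min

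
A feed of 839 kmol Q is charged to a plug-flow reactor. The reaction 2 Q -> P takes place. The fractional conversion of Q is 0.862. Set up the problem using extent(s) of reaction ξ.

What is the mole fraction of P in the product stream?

0.757

Q reacted = 0.862 × 839 = 723.2 kmol; ν_Q = −2, so ξ = 723.2/2 = 361.6 kmol.
Outlet amounts (n = n₀ + ν ξ):
  Q: 839 − 2(361.6) = 115.8
  P: 0 + 1(361.6) = 361.6
Total out = 477.4 kmol; y_P = 361.6 / 477.4 = 0.7575.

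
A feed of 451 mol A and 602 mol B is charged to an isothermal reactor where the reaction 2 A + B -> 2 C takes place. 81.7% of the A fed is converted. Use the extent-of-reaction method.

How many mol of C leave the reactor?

368 mol

A reacted = 0.817 × 451 = 368.5 mol; ν_A = −2, so ξ = 368.5/2 = 184.2 mol.
Outlet amounts (n = n₀ + ν ξ):
  A: 451 − 2(184.2) = 82.53
  B: 602 − 1(184.2) = 417.8
  C: 0 + 2(184.2) = 368.5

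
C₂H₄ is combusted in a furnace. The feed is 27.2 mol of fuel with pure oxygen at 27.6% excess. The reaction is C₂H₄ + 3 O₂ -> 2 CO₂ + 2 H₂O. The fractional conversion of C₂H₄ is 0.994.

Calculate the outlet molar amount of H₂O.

54.1 mol

Stoichiometric O₂ = 3 × 27.2 = 81.6 mol; O₂ fed = 81.6 × 1.276 = 104.1 mol.
Fuel reacted = 0.994 × 27.2 → ξ = 27.04 mol.
Outlet (n = n₀ + ν ξ):
  C₂H₄: 27.2 − 1(27.04) = 0.1632
  O₂: 104.1 − 3(27.04) = 23.01
  CO₂: 0 + 2(27.04) = 54.07
  H₂O: 0 + 2(27.04) = 54.07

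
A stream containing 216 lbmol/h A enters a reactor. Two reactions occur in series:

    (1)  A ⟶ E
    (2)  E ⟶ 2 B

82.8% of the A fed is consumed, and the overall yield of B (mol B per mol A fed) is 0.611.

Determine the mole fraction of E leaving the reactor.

Conversion of A: A consumed = 1ξ₁ = 0.828 × 216 → ξ₁ = 178.8 lbmol/h.
Yield of B: 2ξ₂ / 216 = 0.611 → ξ₂ = 65.99 lbmol/h.
Outlet amounts (n = n₀ + Σ ν·ξ):
  A: 216 − 1(178.8) = 37.15
  E: 0 + 1(178.8) − 1(65.99) = 112.9
  B: 0 + 2(65.99) = 132
Total out = 282 lbmol/h; y_E = 112.9 / 282 = 0.4002.

0.4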